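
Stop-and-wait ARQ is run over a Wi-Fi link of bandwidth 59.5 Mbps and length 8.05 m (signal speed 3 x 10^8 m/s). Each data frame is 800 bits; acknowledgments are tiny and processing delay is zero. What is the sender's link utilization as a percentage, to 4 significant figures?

99.60 %

t_tx = L/R = 800/59500000 = 1.34454e-05 s.
t_prop = 8.05/300000000 = 2.68333e-08 s; RTT = 5.36667e-08 s.
Cycle = t_tx + RTT = 1.3499e-05 s.
Utilization = t_tx / cycle = 1.34454e-05/1.3499e-05 = 99.60 %.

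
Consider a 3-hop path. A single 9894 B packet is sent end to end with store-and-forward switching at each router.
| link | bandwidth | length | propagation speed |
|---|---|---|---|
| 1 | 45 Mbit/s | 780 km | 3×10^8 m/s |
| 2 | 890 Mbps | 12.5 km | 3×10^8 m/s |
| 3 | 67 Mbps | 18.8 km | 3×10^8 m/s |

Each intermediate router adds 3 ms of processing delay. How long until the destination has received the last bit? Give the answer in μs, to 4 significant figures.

L = 9894 × 8 = 79152 bits.
Transmission delays (L/R per hop): 1758.93, 88.9348, 1181.37 μs; sum = 3029.24 μs.
Propagation delays (d/s per hop): 2600, 41.6667, 62.6667 μs; sum = 2704.33 μs.
Processing at 2 router(s): 2 × 3 ms = 6000 μs.
End-to-end = 11730 μs.

11730 μs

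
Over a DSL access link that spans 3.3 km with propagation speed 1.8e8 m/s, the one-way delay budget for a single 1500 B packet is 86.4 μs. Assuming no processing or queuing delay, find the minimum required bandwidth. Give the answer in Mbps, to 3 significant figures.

L = 12000 bits.
Propagation delay = 3300 / 180000000 = 18.3333 μs.
Transmission budget = 86.4 − 18.3333 = 68.0667 μs.
R ≥ L / t_tx = 12000 bits / 6.80667e-05 s = 176 Mbps.

176 Mbps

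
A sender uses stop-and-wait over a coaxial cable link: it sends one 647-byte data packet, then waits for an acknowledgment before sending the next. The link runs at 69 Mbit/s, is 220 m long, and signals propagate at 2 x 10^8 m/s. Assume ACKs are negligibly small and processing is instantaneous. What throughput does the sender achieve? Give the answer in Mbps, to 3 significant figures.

67.0 Mbps

t_tx = L/R = 5176/69000000 = 7.50145e-05 s.
t_prop = 220/200000000 = 1.1e-06 s; RTT = 2.2e-06 s.
Cycle = t_tx + RTT = 7.72145e-05 s.
Throughput = L / cycle = 5176 / 7.72145e-05 = 67.0 Mbps.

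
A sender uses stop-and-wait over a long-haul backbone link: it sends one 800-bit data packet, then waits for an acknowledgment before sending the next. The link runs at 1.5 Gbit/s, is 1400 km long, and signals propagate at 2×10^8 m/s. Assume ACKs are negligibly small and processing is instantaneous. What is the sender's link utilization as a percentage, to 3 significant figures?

t_tx = L/R = 800/1500000000 = 5.33333e-07 s.
t_prop = 1400000/200000000 = 0.007 s; RTT = 0.014 s.
Cycle = t_tx + RTT = 0.0140005 s.
Utilization = t_tx / cycle = 5.33333e-07/0.0140005 = 0.00381 %.

0.00381 %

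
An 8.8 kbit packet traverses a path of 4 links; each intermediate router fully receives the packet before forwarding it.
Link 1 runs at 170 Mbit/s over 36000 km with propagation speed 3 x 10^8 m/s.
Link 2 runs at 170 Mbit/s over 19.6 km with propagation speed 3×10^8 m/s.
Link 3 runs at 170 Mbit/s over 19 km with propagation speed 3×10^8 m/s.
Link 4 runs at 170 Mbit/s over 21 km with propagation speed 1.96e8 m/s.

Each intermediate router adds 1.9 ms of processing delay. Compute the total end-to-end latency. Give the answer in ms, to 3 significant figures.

126 ms

L = 8800 bits.
Transmission delay per hop = L/R = 8800/170000000 = 0.0517647 ms; 4 hops → 0.207059 ms.
Propagation delays (d/s per hop): 120, 0.0653333, 0.0633333, 0.107143 ms; sum = 120.236 ms.
Processing at 3 router(s): 3 × 1.9 ms = 5.7 ms.
End-to-end = 126 ms.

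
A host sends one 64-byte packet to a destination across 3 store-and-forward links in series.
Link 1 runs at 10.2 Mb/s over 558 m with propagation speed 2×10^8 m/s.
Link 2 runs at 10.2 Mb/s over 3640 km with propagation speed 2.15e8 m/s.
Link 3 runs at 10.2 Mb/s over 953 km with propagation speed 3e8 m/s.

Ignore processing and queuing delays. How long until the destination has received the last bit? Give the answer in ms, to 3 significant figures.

20.3 ms

L = 64 × 8 = 512 bits.
Transmission delay per hop = L/R = 512/10200000 = 0.0501961 ms; 3 hops → 0.150588 ms.
Propagation delays (d/s per hop): 0.00279, 16.9302, 3.17667 ms; sum = 20.1097 ms.
End-to-end = 20.3 ms.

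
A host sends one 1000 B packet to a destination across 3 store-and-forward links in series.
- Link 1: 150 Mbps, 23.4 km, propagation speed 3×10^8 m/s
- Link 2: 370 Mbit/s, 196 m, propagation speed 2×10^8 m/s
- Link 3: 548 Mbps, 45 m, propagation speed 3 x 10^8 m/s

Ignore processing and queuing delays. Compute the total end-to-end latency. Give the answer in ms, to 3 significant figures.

0.169 ms

L = 1000 × 8 = 8000 bits.
Transmission delays (L/R per hop): 0.0533333, 0.0216216, 0.0145985 ms; sum = 0.0895535 ms.
Propagation delays (d/s per hop): 0.078, 0.00098, 0.00015 ms; sum = 0.07913 ms.
End-to-end = 0.169 ms.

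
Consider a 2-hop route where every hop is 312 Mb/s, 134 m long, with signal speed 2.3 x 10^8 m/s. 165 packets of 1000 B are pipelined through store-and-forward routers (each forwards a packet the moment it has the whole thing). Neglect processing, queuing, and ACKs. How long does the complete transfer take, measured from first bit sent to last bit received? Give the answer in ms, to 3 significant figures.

4.26 ms

Per-hop transmission t_tx = L/R = 8000/312000000 = 0.025641 ms.
Per-hop propagation t_prop = 134/2.3e+08 = 0.000582609 ms.
Pipeline fill: first packet needs 2·t_tx to clear all hops; remaining 164 packets each add one t_tx.
Total = (2+165-1)·t_tx + 2·t_prop = 166·0.025641 + 2·0.000582609 = 4.26 ms.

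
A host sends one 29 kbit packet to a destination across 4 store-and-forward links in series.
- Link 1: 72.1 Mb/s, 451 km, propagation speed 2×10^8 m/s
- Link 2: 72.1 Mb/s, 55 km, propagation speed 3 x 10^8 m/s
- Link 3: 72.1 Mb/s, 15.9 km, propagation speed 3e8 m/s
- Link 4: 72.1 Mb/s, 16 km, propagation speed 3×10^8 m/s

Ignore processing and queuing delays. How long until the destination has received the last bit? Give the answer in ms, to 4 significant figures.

4.154 ms

L = 29000 bits.
Transmission delay per hop = L/R = 29000/72100000 = 0.402219 ms; 4 hops → 1.60888 ms.
Propagation delays (d/s per hop): 2.255, 0.183333, 0.053, 0.0533333 ms; sum = 2.54467 ms.
End-to-end = 4.154 ms.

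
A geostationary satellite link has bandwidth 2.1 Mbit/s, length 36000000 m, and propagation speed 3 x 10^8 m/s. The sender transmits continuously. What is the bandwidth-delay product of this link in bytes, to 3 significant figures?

31500 bytes

Propagation delay = 36000000 / 300000000 = 0.12 s.
BDP = R × t_prop = 2100000 × 0.12 = 252000 bits.
In bytes: 252000/8 = 31500 bytes.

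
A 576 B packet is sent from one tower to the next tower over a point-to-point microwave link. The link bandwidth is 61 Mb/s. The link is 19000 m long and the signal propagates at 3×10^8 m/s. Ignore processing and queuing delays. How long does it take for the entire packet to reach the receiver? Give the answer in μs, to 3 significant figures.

139 μs

L = 576 × 8 = 4608 bits.
Transmission delay = L/R = 4608 / 61000000 = 75.541 μs.
Propagation delay = d/s = 19000 m / 300000000 m/s = 63.3333 μs.
Total = 139 μs.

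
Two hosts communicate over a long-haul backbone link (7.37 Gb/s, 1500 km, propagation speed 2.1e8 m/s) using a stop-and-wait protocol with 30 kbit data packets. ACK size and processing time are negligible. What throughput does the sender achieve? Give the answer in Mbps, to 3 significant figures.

2.10 Mbps

t_tx = L/R = 30000/7370000000 = 4.07056e-06 s.
t_prop = 1500000/210000000 = 0.00714286 s; RTT = 0.0142857 s.
Cycle = t_tx + RTT = 0.0142898 s.
Throughput = L / cycle = 30000 / 0.0142898 = 2.10 Mbps.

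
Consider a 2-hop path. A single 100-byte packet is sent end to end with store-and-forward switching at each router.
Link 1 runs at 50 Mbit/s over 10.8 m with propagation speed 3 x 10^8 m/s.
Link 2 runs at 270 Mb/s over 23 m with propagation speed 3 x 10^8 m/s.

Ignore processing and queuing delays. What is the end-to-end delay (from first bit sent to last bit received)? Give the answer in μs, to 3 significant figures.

L = 100 × 8 = 800 bits.
Transmission delays (L/R per hop): 16, 2.96296 μs; sum = 18.963 μs.
Propagation delays (d/s per hop): 0.036, 0.0766667 μs; sum = 0.112667 μs.
End-to-end = 19.1 μs.

19.1 μs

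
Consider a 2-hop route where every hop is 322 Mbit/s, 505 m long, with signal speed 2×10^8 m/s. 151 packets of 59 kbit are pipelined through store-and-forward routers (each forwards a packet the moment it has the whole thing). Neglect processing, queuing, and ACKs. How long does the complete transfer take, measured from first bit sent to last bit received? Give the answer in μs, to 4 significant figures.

27860 μs

Per-hop transmission t_tx = L/R = 59000/322000000 = 183.23 μs.
Per-hop propagation t_prop = 505/200000000 = 2.525 μs.
Pipeline fill: first packet needs 2·t_tx to clear all hops; remaining 150 packets each add one t_tx.
Total = (2+151-1)·t_tx + 2·t_prop = 152·183.23 + 2·2.525 = 27860 μs.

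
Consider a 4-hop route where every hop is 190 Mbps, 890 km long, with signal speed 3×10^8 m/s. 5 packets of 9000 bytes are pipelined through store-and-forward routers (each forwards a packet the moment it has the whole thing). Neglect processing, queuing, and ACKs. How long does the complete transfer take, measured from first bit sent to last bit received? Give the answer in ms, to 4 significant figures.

14.90 ms

Per-hop transmission t_tx = L/R = 72000/190000000 = 0.378947 ms.
Per-hop propagation t_prop = 890000/300000000 = 2.96667 ms.
Pipeline fill: first packet needs 4·t_tx to clear all hops; remaining 4 packets each add one t_tx.
Total = (4+5-1)·t_tx + 4·t_prop = 8·0.378947 + 4·2.96667 = 14.90 ms.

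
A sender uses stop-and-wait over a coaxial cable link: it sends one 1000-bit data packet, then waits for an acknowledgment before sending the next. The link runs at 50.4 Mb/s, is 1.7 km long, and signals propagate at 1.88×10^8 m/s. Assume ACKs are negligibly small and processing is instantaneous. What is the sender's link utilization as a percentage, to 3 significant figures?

52.3 %

t_tx = L/R = 1000/50400000 = 1.98413e-05 s.
t_prop = 1700/188000000 = 9.04255e-06 s; RTT = 1.80851e-05 s.
Cycle = t_tx + RTT = 3.79264e-05 s.
Utilization = t_tx / cycle = 1.98413e-05/3.79264e-05 = 52.3 %.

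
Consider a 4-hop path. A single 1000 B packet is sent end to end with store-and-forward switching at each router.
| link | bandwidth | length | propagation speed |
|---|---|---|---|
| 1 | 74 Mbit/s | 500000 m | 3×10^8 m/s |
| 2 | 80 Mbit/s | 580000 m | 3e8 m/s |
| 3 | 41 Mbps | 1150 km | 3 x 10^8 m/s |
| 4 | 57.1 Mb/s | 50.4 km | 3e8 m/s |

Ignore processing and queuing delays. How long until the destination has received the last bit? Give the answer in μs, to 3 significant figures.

8140 μs

L = 1000 × 8 = 8000 bits.
Transmission delays (L/R per hop): 108.108, 100, 195.122, 140.105 μs; sum = 543.335 μs.
Propagation delays (d/s per hop): 1666.67, 1933.33, 3833.33, 168 μs; sum = 7601.33 μs.
End-to-end = 8140 μs.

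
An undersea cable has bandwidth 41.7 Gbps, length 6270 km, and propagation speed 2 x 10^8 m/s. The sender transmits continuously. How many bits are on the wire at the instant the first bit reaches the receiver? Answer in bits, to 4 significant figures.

1307000000 bits

Propagation delay = 6270000 / 200000000 = 0.03135 s.
BDP = R × t_prop = 41700000000 × 0.03135 = 1307300000 bits.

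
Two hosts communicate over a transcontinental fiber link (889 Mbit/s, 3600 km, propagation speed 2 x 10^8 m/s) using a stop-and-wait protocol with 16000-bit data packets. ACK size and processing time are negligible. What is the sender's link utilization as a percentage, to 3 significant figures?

t_tx = L/R = 16000/889000000 = 1.79978e-05 s.
t_prop = 3600000/200000000 = 0.018 s; RTT = 0.036 s.
Cycle = t_tx + RTT = 0.036018 s.
Utilization = t_tx / cycle = 1.79978e-05/0.036018 = 0.0500 %.

0.0500 %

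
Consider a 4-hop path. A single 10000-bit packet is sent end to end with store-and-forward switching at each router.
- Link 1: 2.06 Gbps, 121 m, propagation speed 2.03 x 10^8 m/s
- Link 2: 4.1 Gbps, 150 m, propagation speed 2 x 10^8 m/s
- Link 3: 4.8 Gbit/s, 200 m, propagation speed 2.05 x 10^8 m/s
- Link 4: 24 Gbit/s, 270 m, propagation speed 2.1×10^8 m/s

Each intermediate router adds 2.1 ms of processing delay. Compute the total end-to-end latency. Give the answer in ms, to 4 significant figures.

Transmission delays (L/R per hop): 0.00485437, 0.00243902, 0.00208333, 0.000416667 ms; sum = 0.00979339 ms.
Propagation delays (d/s per hop): 0.000596059, 0.00075, 0.00097561, 0.00128571 ms; sum = 0.00360738 ms.
Processing at 3 router(s): 3 × 2.1 ms = 6.3 ms.
End-to-end = 6.313 ms.

6.313 ms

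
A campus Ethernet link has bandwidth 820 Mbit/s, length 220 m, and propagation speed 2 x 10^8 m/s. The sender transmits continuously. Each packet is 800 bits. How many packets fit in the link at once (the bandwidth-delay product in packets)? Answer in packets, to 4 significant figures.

1.128 packets

Propagation delay = 220 / 200000000 = 1.1e-06 s.
BDP = R × t_prop = 820000000 × 1.1e-06 = 902 bits.
In packets of 800 bits: 1.128 packets.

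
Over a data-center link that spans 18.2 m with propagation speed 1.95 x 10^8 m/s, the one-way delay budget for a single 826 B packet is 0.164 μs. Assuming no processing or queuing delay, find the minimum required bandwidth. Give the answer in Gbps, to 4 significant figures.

L = 6608 bits.
Propagation delay = 18.2 / 195000000 = 0.0933333 μs.
Transmission budget = 0.164 − 0.0933333 = 0.0706667 μs.
R ≥ L / t_tx = 6608 bits / 7.06667e-08 s = 93.51 Gbps.

93.51 Gbps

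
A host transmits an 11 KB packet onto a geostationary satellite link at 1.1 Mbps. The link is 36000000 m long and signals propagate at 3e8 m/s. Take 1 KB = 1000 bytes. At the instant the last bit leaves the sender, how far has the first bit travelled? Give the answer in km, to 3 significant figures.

t_tx = L/R = 88000/1100000 = 0.08 s.
Distance = s × t_tx = 300000000 × 0.08 = 24000 km.

24000 km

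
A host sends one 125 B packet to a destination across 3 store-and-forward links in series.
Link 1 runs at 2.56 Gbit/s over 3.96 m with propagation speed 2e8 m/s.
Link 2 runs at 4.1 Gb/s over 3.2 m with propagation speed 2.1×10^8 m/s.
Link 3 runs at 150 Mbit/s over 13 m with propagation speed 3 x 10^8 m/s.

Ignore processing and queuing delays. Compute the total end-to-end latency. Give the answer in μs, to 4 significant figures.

L = 125 × 8 = 1000 bits.
Transmission delays (L/R per hop): 0.390625, 0.243902, 6.66667 μs; sum = 7.30119 μs.
Propagation delays (d/s per hop): 0.0198, 0.0152381, 0.0433333 μs; sum = 0.0783714 μs.
End-to-end = 7.380 μs.

7.380 μs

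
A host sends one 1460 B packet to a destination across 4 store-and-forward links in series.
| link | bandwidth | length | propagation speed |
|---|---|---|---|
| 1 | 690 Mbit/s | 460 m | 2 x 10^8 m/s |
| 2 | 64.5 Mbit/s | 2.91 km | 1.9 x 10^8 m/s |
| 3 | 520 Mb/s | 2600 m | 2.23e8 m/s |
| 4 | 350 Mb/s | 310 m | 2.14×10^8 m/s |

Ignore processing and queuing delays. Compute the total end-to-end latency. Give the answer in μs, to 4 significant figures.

284.6 μs

L = 1460 × 8 = 11680 bits.
Transmission delays (L/R per hop): 16.9275, 181.085, 22.4615, 33.3714 μs; sum = 253.846 μs.
Propagation delays (d/s per hop): 2.3, 15.3158, 11.6592, 1.4486 μs; sum = 30.7236 μs.
End-to-end = 284.6 μs.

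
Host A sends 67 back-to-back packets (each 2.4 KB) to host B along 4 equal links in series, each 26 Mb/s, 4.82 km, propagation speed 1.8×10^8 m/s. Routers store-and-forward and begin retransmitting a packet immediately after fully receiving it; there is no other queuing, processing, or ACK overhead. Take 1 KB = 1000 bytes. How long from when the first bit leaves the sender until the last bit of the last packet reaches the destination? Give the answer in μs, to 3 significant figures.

51800 μs

Per-hop transmission t_tx = L/R = 19200/26000000 = 738.462 μs.
Per-hop propagation t_prop = 4820/180000000 = 26.7778 μs.
Pipeline fill: first packet needs 4·t_tx to clear all hops; remaining 66 packets each add one t_tx.
Total = (4+67-1)·t_tx + 4·t_prop = 70·738.462 + 4·26.7778 = 51800 μs.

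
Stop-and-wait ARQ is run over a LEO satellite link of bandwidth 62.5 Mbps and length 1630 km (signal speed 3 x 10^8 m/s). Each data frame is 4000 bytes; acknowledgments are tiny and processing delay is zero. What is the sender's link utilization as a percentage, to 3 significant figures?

t_tx = L/R = 32000/62500000 = 0.000512 s.
t_prop = 1630000/300000000 = 0.00543333 s; RTT = 0.0108667 s.
Cycle = t_tx + RTT = 0.0113787 s.
Utilization = t_tx / cycle = 0.000512/0.0113787 = 4.50 %.

4.50 %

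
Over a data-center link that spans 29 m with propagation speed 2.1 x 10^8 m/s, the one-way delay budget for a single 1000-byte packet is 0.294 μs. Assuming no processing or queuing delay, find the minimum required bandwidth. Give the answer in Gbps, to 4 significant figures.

L = 8000 bits.
Propagation delay = 29 / 210000000 = 0.138095 μs.
Transmission budget = 0.294 − 0.138095 = 0.155905 μs.
R ≥ L / t_tx = 8000 bits / 1.55905e-07 s = 51.31 Gbps.

51.31 Gbps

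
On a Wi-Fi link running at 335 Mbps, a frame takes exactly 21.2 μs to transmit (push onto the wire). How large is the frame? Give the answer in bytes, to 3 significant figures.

L = R × t_tx = 335000000 b/s × 2.12e-05 s = 7102 bits.
In bytes: 7102 / 8 = 888 bytes.

888 bytes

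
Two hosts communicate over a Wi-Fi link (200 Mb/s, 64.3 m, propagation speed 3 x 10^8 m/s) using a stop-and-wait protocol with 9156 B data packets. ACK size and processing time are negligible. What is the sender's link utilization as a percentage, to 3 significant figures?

t_tx = L/R = 73248/200000000 = 0.00036624 s.
t_prop = 64.3/300000000 = 2.14333e-07 s; RTT = 4.28667e-07 s.
Cycle = t_tx + RTT = 0.000366669 s.
Utilization = t_tx / cycle = 0.00036624/0.000366669 = 99.9 %.

99.9 %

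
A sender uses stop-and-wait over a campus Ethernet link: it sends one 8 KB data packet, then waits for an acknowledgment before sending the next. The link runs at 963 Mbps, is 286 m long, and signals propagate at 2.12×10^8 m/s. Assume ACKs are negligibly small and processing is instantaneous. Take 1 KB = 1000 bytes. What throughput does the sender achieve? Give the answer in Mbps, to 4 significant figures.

925.4 Mbps

t_tx = L/R = 64000/963000000 = 6.6459e-05 s.
t_prop = 286/212000000 = 1.34906e-06 s; RTT = 2.69811e-06 s.
Cycle = t_tx + RTT = 6.91571e-05 s.
Throughput = L / cycle = 64000 / 6.91571e-05 = 925.4 Mbps.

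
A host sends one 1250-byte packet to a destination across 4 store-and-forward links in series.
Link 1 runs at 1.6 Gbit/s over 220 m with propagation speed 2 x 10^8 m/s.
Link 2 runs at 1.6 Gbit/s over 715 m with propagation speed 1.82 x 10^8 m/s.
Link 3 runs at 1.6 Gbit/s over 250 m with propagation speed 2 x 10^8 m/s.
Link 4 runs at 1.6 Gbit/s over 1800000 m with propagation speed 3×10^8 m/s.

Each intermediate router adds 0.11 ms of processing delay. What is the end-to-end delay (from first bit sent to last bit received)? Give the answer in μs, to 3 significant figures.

6360 μs

L = 1250 × 8 = 10000 bits.
Transmission delay per hop = L/R = 10000/1600000000 = 6.25 μs; 4 hops → 25 μs.
Propagation delays (d/s per hop): 1.1, 3.92857, 1.25, 6000 μs; sum = 6006.28 μs.
Processing at 3 router(s): 3 × 0.11 ms = 330 μs.
End-to-end = 6360 μs.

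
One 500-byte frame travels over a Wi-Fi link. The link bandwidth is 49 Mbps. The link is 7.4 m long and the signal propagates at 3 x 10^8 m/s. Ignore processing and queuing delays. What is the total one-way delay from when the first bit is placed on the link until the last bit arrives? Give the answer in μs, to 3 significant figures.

L = 500 × 8 = 4000 bits.
Transmission delay = L/R = 4000 / 49000000 = 81.6327 μs.
Propagation delay = d/s = 7.4 m / 300000000 m/s = 0.0246667 μs.
Total = 81.7 μs.

81.7 μs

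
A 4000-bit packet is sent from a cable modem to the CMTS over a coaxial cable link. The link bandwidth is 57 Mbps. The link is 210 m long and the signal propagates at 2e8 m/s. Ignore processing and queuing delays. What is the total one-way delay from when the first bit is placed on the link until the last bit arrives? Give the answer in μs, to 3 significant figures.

71.2 μs

Transmission delay = L/R = 4000 / 57000000 = 70.1754 μs.
Propagation delay = d/s = 210 m / 200000000 m/s = 1.05 μs.
Total = 71.2 μs.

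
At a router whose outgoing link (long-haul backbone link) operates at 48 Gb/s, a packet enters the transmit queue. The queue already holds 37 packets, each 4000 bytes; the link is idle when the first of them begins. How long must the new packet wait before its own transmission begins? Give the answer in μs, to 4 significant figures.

Each queued packet: L/R = 32000/48000000000 = 0.666667 μs.
37 queued → 24.6667 μs.
Queuing delay = 24.67 μs.

24.67 μs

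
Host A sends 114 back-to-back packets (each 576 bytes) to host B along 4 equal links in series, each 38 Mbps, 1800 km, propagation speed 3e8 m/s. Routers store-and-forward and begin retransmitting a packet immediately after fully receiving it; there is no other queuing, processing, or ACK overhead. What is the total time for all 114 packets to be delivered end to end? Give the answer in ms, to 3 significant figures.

Per-hop transmission t_tx = L/R = 4608/38000000 = 0.121263 ms.
Per-hop propagation t_prop = 1800000/300000000 = 6 ms.
Pipeline fill: first packet needs 4·t_tx to clear all hops; remaining 113 packets each add one t_tx.
Total = (4+114-1)·t_tx + 4·t_prop = 117·0.121263 + 4·6 = 38.2 ms.

38.2 ms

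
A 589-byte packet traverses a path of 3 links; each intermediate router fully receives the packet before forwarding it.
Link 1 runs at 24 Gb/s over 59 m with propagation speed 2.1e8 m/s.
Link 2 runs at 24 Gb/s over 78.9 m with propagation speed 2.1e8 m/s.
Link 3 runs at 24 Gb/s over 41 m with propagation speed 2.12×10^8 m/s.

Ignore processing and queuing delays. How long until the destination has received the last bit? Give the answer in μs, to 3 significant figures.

L = 589 × 8 = 4712 bits.
Transmission delay per hop = L/R = 4712/24000000000 = 0.196333 μs; 3 hops → 0.589 μs.
Propagation delays (d/s per hop): 0.280952, 0.375714, 0.193396 μs; sum = 0.850063 μs.
End-to-end = 1.44 μs.

1.44 μs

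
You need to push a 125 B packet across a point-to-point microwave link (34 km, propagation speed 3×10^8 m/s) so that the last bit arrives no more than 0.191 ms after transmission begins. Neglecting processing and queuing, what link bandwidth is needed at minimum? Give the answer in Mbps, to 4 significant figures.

L = 1000 bits.
Propagation delay = 34000 / 300000000 = 0.113333 ms.
Transmission budget = 0.191 − 0.113333 = 0.0776667 ms.
R ≥ L / t_tx = 1000 bits / 7.76667e-05 s = 12.88 Mbps.

12.88 Mbps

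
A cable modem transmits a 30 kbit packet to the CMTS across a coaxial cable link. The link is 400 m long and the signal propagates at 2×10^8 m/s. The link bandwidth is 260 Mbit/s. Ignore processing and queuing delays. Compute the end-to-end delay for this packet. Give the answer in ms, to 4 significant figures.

0.1174 ms

L = 30000 bits.
Transmission delay = L/R = 30000 / 260000000 = 0.115385 ms.
Propagation delay = d/s = 400 m / 200000000 m/s = 0.002 ms.
Total = 0.1174 ms.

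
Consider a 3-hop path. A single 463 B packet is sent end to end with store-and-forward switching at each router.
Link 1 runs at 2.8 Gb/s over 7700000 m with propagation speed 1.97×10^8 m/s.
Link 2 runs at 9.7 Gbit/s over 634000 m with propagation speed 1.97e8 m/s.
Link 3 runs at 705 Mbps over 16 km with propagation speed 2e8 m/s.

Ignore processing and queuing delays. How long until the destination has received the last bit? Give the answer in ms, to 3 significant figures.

42.4 ms

L = 463 × 8 = 3704 bits.
Transmission delays (L/R per hop): 0.00132286, 0.000381856, 0.0052539 ms; sum = 0.00695861 ms.
Propagation delays (d/s per hop): 39.0863, 3.21827, 0.08 ms; sum = 42.3846 ms.
End-to-end = 42.4 ms.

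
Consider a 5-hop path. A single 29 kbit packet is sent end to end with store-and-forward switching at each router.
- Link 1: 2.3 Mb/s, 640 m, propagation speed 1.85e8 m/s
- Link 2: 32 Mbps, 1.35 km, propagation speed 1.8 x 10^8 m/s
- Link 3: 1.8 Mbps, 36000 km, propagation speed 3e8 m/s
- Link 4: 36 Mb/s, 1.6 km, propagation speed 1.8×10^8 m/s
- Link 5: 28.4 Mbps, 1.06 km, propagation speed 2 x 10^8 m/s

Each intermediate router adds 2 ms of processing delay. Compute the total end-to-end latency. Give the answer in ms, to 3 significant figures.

159 ms

L = 29000 bits.
Transmission delays (L/R per hop): 12.6087, 0.90625, 16.1111, 0.805556, 1.02113 ms; sum = 31.4527 ms.
Propagation delays (d/s per hop): 0.00345946, 0.0075, 120, 0.00888889, 0.0053 ms; sum = 120.025 ms.
Processing at 4 router(s): 4 × 2 ms = 8 ms.
End-to-end = 159 ms.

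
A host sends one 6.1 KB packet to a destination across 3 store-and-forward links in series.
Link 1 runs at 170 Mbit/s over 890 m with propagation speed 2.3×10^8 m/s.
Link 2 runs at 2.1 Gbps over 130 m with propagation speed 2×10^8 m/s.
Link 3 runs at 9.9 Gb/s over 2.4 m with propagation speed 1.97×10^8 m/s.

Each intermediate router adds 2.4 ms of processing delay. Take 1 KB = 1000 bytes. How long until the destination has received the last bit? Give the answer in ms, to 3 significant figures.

5.12 ms

L = 48800 bits.
Transmission delays (L/R per hop): 0.287059, 0.0232381, 0.00492929 ms; sum = 0.315226 ms.
Propagation delays (d/s per hop): 0.00386957, 0.00065, 1.21827e-05 ms; sum = 0.00453175 ms.
Processing at 2 router(s): 2 × 2.4 ms = 4.8 ms.
End-to-end = 5.12 ms.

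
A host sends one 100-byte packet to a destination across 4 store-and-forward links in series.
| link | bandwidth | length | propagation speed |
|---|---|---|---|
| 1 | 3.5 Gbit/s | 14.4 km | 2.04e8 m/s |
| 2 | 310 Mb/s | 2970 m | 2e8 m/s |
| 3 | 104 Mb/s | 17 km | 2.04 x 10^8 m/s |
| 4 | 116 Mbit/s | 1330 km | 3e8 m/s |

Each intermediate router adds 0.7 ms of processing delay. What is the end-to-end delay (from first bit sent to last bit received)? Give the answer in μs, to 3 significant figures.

L = 100 × 8 = 800 bits.
Transmission delays (L/R per hop): 0.228571, 2.58065, 7.69231, 6.89655 μs; sum = 17.3981 μs.
Propagation delays (d/s per hop): 70.5882, 14.85, 83.3333, 4433.33 μs; sum = 4602.1 μs.
Processing at 3 router(s): 3 × 0.7 ms = 2100 μs.
End-to-end = 6720 μs.

6720 μs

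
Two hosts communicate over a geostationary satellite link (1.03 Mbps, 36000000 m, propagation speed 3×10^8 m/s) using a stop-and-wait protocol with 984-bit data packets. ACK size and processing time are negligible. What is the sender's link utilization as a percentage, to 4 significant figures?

0.3965 %

t_tx = L/R = 984/1030000 = 0.00095534 s.
t_prop = 36000000/300000000 = 0.12 s; RTT = 0.24 s.
Cycle = t_tx + RTT = 0.240955 s.
Utilization = t_tx / cycle = 0.00095534/0.240955 = 0.3965 %.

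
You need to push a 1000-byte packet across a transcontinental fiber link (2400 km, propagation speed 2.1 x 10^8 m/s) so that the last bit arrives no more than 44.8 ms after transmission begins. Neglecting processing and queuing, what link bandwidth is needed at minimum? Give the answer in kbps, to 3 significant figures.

240 kbps

L = 8000 bits.
Propagation delay = 2400000 / 210000000 = 11.4286 ms.
Transmission budget = 44.8 − 11.4286 = 33.3714 ms.
R ≥ L / t_tx = 8000 bits / 0.0333714 s = 240 kbps.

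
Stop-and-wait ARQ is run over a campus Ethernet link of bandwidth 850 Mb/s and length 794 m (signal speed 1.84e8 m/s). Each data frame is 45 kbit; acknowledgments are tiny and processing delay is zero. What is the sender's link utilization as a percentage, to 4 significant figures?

t_tx = L/R = 45000/850000000 = 5.29412e-05 s.
t_prop = 794/184000000 = 4.31522e-06 s; RTT = 8.63043e-06 s.
Cycle = t_tx + RTT = 6.15716e-05 s.
Utilization = t_tx / cycle = 5.29412e-05/6.15716e-05 = 85.98 %.

85.98 %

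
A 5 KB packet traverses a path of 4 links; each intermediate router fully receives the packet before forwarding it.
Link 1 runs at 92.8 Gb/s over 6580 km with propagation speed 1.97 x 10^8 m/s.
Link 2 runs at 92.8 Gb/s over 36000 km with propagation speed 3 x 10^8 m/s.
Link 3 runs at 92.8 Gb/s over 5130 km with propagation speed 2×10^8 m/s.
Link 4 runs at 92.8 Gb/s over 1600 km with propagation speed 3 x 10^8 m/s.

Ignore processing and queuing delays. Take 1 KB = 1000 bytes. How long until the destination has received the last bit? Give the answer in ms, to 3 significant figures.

184 ms

L = 40000 bits.
Transmission delay per hop = L/R = 40000/92800000000 = 0.000431034 ms; 4 hops → 0.00172414 ms.
Propagation delays (d/s per hop): 33.401, 120, 25.65, 5.33333 ms; sum = 184.384 ms.
End-to-end = 184 ms.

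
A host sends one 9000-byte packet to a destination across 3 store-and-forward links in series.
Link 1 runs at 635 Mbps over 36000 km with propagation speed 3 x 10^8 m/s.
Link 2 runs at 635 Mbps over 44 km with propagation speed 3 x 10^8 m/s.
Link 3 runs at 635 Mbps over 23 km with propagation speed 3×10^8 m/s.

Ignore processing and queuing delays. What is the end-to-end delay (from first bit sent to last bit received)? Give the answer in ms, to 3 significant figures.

121 ms

L = 9000 × 8 = 72000 bits.
Transmission delay per hop = L/R = 72000/635000000 = 0.113386 ms; 3 hops → 0.340157 ms.
Propagation delays (d/s per hop): 120, 0.146667, 0.0766667 ms; sum = 120.223 ms.
End-to-end = 121 ms.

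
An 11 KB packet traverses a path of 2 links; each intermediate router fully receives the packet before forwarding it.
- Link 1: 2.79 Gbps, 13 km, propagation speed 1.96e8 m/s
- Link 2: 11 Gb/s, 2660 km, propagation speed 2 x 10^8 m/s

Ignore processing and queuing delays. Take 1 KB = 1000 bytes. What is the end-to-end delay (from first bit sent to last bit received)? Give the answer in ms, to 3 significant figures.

L = 88000 bits.
Transmission delays (L/R per hop): 0.0315412, 0.008 ms; sum = 0.0395412 ms.
Propagation delays (d/s per hop): 0.0663265, 13.3 ms; sum = 13.3663 ms.
End-to-end = 13.4 ms.

13.4 ms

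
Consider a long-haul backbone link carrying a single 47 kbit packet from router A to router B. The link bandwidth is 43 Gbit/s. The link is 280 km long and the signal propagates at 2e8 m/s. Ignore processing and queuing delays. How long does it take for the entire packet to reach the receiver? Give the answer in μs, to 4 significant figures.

L = 47000 bits.
Transmission delay = L/R = 47000 / 43000000000 = 1.09302 μs.
Propagation delay = d/s = 280000 m / 200000000 m/s = 1400 μs.
Total = 1401 μs.

1401 μs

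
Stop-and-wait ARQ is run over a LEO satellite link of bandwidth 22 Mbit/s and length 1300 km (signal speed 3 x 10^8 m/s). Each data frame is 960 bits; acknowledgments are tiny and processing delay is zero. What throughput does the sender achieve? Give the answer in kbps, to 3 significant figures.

110 kbps

t_tx = L/R = 960/22000000 = 4.36364e-05 s.
t_prop = 1300000/300000000 = 0.00433333 s; RTT = 0.00866667 s.
Cycle = t_tx + RTT = 0.0087103 s.
Throughput = L / cycle = 960 / 0.0087103 = 110 kbps.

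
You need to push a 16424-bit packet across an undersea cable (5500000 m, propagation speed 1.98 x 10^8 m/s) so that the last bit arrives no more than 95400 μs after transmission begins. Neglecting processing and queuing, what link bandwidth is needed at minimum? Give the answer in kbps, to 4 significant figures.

Propagation delay = 5500000 / 198000000 = 27777.8 μs.
Transmission budget = 95400 − 27777.8 = 67622.2 μs.
R ≥ L / t_tx = 16424 bits / 0.0676222 s = 242.9 kbps.

242.9 kbps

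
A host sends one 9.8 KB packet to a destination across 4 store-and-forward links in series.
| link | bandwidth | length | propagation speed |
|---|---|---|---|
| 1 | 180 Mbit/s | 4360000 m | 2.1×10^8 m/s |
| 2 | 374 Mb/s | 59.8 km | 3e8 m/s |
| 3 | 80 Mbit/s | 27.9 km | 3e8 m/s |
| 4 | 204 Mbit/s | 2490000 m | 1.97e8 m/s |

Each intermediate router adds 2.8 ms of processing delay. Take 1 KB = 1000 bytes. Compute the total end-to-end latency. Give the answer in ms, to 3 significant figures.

L = 78400 bits.
Transmission delays (L/R per hop): 0.435556, 0.209626, 0.98, 0.384314 ms; sum = 2.00949 ms.
Propagation delays (d/s per hop): 20.7619, 0.199333, 0.093, 12.6396 ms; sum = 33.6938 ms.
Processing at 3 router(s): 3 × 2.8 ms = 8.4 ms.
End-to-end = 44.1 ms.

44.1 ms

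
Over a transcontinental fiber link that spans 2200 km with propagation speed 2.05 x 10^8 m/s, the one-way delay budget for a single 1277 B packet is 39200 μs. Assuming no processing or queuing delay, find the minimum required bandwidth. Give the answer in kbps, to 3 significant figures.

L = 10216 bits.
Propagation delay = 2200000 / 2.05e+08 = 10731.7 μs.
Transmission budget = 39200 − 10731.7 = 28468.3 μs.
R ≥ L / t_tx = 10216 bits / 0.0284683 s = 359 kbps.

359 kbps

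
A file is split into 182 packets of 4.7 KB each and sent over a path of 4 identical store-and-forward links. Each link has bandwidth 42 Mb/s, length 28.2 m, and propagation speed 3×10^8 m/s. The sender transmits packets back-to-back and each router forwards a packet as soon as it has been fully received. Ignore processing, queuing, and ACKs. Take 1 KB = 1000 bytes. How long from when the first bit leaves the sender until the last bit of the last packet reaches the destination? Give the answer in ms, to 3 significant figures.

166 ms

Per-hop transmission t_tx = L/R = 37600/42000000 = 0.895238 ms.
Per-hop propagation t_prop = 28.2/300000000 = 9.4e-05 ms.
Pipeline fill: first packet needs 4·t_tx to clear all hops; remaining 181 packets each add one t_tx.
Total = (4+182-1)·t_tx + 4·t_prop = 185·0.895238 + 4·9.4e-05 = 166 ms.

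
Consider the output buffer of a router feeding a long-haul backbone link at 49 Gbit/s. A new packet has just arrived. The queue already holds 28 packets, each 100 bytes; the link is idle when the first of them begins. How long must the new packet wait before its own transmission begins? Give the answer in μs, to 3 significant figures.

0.457 μs

Each queued packet: L/R = 800/49000000000 = 0.0163265 μs.
28 queued → 0.457143 μs.
Queuing delay = 0.457 μs.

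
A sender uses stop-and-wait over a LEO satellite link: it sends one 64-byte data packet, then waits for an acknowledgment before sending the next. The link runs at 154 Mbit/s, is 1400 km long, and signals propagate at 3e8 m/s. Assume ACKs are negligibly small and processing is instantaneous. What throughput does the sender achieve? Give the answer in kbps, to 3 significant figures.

54.8 kbps

t_tx = L/R = 512/154000000 = 3.32468e-06 s.
t_prop = 1400000/300000000 = 0.00466667 s; RTT = 0.00933333 s.
Cycle = t_tx + RTT = 0.00933666 s.
Throughput = L / cycle = 512 / 0.00933666 = 54.8 kbps.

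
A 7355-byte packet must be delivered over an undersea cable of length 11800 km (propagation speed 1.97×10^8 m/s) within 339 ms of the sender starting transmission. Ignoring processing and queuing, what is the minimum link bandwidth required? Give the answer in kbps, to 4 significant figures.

L = 58840 bits.
Propagation delay = 11800000 / 197000000 = 59.8985 ms.
Transmission budget = 339 − 59.8985 = 279.102 ms.
R ≥ L / t_tx = 58840 bits / 0.279102 s = 210.8 kbps.

210.8 kbps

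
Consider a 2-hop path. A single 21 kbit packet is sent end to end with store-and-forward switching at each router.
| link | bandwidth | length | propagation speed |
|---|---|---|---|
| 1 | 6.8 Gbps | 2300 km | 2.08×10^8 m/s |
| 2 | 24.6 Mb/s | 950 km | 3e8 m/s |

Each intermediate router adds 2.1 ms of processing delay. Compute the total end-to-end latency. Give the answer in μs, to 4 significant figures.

17180 μs

L = 21000 bits.
Transmission delays (L/R per hop): 3.08824, 853.659 μs; sum = 856.747 μs.
Propagation delays (d/s per hop): 11057.7, 3166.67 μs; sum = 14224.4 μs.
Processing at 1 router(s): 1 × 2.1 ms = 2100 μs.
End-to-end = 17180 μs.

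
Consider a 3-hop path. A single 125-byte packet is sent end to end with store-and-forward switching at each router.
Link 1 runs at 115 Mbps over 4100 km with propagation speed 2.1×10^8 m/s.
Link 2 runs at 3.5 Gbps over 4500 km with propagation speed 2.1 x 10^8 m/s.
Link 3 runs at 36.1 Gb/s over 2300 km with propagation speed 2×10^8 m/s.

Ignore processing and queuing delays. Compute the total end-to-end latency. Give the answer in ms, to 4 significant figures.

L = 125 × 8 = 1000 bits.
Transmission delays (L/R per hop): 0.00869565, 0.000285714, 2.77008e-05 ms; sum = 0.00900907 ms.
Propagation delays (d/s per hop): 19.5238, 21.4286, 11.5 ms; sum = 52.4524 ms.
End-to-end = 52.46 ms.

52.46 ms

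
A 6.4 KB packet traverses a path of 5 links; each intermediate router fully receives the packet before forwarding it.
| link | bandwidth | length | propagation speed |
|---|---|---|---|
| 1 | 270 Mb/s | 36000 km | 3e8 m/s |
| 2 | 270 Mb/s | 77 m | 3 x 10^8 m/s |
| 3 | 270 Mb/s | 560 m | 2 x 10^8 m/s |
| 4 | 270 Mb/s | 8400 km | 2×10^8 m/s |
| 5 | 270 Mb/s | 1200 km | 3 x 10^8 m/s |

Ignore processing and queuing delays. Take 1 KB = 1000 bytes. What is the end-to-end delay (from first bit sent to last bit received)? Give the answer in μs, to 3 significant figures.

167000 μs

L = 51200 bits.
Transmission delay per hop = L/R = 51200/270000000 = 189.63 μs; 5 hops → 948.148 μs.
Propagation delays (d/s per hop): 120000, 0.256667, 2.8, 42000, 4000 μs; sum = 166003 μs.
End-to-end = 167000 μs.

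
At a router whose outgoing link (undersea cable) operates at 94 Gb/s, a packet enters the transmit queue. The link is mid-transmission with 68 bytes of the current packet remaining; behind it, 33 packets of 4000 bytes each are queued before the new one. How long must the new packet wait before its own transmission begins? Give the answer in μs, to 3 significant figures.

Each queued packet: L/R = 32000/94000000000 = 0.340426 μs.
33 queued → 11.234 μs.
Plus remaining 544 bits of current packet: 0.00578723 μs.
Queuing delay = 11.2 μs.

11.2 μs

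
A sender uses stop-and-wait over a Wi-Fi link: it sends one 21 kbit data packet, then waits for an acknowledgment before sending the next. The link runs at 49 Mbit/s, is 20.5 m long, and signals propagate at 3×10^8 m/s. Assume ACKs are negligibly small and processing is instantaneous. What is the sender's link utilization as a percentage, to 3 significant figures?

t_tx = L/R = 21000/49000000 = 0.000428571 s.
t_prop = 20.5/300000000 = 6.83333e-08 s; RTT = 1.36667e-07 s.
Cycle = t_tx + RTT = 0.000428708 s.
Utilization = t_tx / cycle = 0.000428571/0.000428708 = 100 %.

100 %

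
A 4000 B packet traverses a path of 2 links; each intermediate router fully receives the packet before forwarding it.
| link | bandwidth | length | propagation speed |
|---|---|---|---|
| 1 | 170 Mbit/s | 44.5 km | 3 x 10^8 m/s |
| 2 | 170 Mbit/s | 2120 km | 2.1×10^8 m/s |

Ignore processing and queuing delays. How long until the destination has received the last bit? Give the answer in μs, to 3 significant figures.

10600 μs

L = 4000 × 8 = 32000 bits.
Transmission delay per hop = L/R = 32000/170000000 = 188.235 μs; 2 hops → 376.471 μs.
Propagation delays (d/s per hop): 148.333, 10095.2 μs; sum = 10243.6 μs.
End-to-end = 10600 μs.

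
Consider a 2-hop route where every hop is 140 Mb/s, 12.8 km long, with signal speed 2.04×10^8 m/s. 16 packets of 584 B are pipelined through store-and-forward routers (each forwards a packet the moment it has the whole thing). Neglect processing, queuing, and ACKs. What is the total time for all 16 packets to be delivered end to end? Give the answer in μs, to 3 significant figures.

Per-hop transmission t_tx = L/R = 4672/140000000 = 33.3714 μs.
Per-hop propagation t_prop = 12800/204000000 = 62.7451 μs.
Pipeline fill: first packet needs 2·t_tx to clear all hops; remaining 15 packets each add one t_tx.
Total = (2+16-1)·t_tx + 2·t_prop = 17·33.3714 + 2·62.7451 = 693 μs.

693 μs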